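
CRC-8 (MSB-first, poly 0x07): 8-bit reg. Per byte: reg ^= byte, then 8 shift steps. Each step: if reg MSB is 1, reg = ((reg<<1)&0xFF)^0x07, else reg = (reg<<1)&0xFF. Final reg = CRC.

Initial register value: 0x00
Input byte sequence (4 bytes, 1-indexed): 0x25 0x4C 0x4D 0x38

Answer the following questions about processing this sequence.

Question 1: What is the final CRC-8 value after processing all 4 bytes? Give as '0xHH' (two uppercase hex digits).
After byte 1 (0x25): reg=0xFB
After byte 2 (0x4C): reg=0x0C
After byte 3 (0x4D): reg=0xC0
After byte 4 (0x38): reg=0xE6

Answer: 0xE6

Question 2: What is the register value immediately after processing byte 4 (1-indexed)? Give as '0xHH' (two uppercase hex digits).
Answer: 0xE6

Derivation:
After byte 1 (0x25): reg=0xFB
After byte 2 (0x4C): reg=0x0C
After byte 3 (0x4D): reg=0xC0
After byte 4 (0x38): reg=0xE6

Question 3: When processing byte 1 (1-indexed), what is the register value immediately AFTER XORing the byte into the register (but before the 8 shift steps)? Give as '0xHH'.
Register before byte 1: 0x00
Byte 1: 0x25
0x00 XOR 0x25 = 0x25

Answer: 0x25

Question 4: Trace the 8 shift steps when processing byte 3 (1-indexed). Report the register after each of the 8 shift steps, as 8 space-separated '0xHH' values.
Answer: 0x82 0x03 0x06 0x0C 0x18 0x30 0x60 0xC0

Derivation:
After byte 1 (0x25): reg=0xFB
After byte 2 (0x4C): reg=0x0C
Register before byte 3: 0x0C
After XOR with byte 0x4D: 0x41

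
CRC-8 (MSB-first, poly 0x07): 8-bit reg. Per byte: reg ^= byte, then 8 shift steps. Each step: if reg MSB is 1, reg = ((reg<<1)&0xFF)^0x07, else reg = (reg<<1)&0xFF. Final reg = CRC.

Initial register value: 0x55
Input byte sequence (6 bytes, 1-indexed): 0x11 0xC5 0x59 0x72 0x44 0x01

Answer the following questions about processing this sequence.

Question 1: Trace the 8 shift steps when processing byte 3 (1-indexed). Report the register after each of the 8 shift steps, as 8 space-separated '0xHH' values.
After byte 1 (0x11): reg=0xDB
After byte 2 (0xC5): reg=0x5A
Register before byte 3: 0x5A
After XOR with byte 0x59: 0x03

Answer: 0x06 0x0C 0x18 0x30 0x60 0xC0 0x87 0x09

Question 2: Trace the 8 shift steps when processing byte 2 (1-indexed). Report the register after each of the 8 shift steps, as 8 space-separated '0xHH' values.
After byte 1 (0x11): reg=0xDB
Register before byte 2: 0xDB
After XOR with byte 0xC5: 0x1E

Answer: 0x3C 0x78 0xF0 0xE7 0xC9 0x95 0x2D 0x5A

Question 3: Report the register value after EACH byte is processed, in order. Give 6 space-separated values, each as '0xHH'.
0xDB 0x5A 0x09 0x66 0xEE 0x83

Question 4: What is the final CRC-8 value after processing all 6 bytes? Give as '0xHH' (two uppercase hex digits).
Answer: 0x83

Derivation:
After byte 1 (0x11): reg=0xDB
After byte 2 (0xC5): reg=0x5A
After byte 3 (0x59): reg=0x09
After byte 4 (0x72): reg=0x66
After byte 5 (0x44): reg=0xEE
After byte 6 (0x01): reg=0x83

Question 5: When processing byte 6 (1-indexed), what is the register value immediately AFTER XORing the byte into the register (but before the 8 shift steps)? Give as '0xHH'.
Register before byte 6: 0xEE
Byte 6: 0x01
0xEE XOR 0x01 = 0xEF

Answer: 0xEF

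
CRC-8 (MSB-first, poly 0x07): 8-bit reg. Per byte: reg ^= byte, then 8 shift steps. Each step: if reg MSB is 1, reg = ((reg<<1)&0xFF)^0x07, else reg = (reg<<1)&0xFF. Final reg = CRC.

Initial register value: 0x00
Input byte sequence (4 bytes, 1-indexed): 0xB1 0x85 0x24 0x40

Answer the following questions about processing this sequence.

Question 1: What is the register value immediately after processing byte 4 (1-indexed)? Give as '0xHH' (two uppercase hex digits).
After byte 1 (0xB1): reg=0x1E
After byte 2 (0x85): reg=0xC8
After byte 3 (0x24): reg=0x8A
After byte 4 (0x40): reg=0x78

Answer: 0x78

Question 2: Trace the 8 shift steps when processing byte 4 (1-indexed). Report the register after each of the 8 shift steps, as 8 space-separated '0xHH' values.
After byte 1 (0xB1): reg=0x1E
After byte 2 (0x85): reg=0xC8
After byte 3 (0x24): reg=0x8A
Register before byte 4: 0x8A
After XOR with byte 0x40: 0xCA

Answer: 0x93 0x21 0x42 0x84 0x0F 0x1E 0x3C 0x78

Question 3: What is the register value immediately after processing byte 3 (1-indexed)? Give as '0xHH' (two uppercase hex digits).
Answer: 0x8A

Derivation:
After byte 1 (0xB1): reg=0x1E
After byte 2 (0x85): reg=0xC8
After byte 3 (0x24): reg=0x8A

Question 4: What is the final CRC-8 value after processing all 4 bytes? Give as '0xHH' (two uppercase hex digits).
Answer: 0x78

Derivation:
After byte 1 (0xB1): reg=0x1E
After byte 2 (0x85): reg=0xC8
After byte 3 (0x24): reg=0x8A
After byte 4 (0x40): reg=0x78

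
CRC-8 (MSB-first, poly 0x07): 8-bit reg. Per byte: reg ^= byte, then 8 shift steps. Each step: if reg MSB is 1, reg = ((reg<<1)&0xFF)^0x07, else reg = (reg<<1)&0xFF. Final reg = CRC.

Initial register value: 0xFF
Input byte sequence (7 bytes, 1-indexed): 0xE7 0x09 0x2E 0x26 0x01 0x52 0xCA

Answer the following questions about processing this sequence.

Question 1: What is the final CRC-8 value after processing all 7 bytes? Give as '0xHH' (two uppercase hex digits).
After byte 1 (0xE7): reg=0x48
After byte 2 (0x09): reg=0xC0
After byte 3 (0x2E): reg=0x84
After byte 4 (0x26): reg=0x67
After byte 5 (0x01): reg=0x35
After byte 6 (0x52): reg=0x32
After byte 7 (0xCA): reg=0xE6

Answer: 0xE6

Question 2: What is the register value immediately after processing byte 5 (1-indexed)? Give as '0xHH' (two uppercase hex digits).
After byte 1 (0xE7): reg=0x48
After byte 2 (0x09): reg=0xC0
After byte 3 (0x2E): reg=0x84
After byte 4 (0x26): reg=0x67
After byte 5 (0x01): reg=0x35

Answer: 0x35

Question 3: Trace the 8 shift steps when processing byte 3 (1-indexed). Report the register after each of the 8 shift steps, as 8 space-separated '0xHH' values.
After byte 1 (0xE7): reg=0x48
After byte 2 (0x09): reg=0xC0
Register before byte 3: 0xC0
After XOR with byte 0x2E: 0xEE

Answer: 0xDB 0xB1 0x65 0xCA 0x93 0x21 0x42 0x84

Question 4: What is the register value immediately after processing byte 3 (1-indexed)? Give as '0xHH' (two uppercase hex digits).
Answer: 0x84

Derivation:
After byte 1 (0xE7): reg=0x48
After byte 2 (0x09): reg=0xC0
After byte 3 (0x2E): reg=0x84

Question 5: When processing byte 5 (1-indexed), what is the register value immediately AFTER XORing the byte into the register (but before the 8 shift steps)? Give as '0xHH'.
Answer: 0x66

Derivation:
Register before byte 5: 0x67
Byte 5: 0x01
0x67 XOR 0x01 = 0x66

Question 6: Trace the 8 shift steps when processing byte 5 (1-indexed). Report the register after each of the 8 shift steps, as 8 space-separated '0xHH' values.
After byte 1 (0xE7): reg=0x48
After byte 2 (0x09): reg=0xC0
After byte 3 (0x2E): reg=0x84
After byte 4 (0x26): reg=0x67
Register before byte 5: 0x67
After XOR with byte 0x01: 0x66

Answer: 0xCC 0x9F 0x39 0x72 0xE4 0xCF 0x99 0x35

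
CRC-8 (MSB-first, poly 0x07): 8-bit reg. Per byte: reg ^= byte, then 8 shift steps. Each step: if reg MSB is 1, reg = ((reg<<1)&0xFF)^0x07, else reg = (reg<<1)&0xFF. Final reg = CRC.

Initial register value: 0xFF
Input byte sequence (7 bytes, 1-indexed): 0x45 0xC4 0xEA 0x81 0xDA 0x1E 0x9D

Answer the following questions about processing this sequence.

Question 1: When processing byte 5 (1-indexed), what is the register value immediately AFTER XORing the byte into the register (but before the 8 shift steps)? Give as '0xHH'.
Answer: 0xB7

Derivation:
Register before byte 5: 0x6D
Byte 5: 0xDA
0x6D XOR 0xDA = 0xB7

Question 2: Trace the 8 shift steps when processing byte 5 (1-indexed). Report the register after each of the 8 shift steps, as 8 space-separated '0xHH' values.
Answer: 0x69 0xD2 0xA3 0x41 0x82 0x03 0x06 0x0C

Derivation:
After byte 1 (0x45): reg=0x2F
After byte 2 (0xC4): reg=0x9F
After byte 3 (0xEA): reg=0x4C
After byte 4 (0x81): reg=0x6D
Register before byte 5: 0x6D
After XOR with byte 0xDA: 0xB7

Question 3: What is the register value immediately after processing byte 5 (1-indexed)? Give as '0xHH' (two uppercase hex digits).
After byte 1 (0x45): reg=0x2F
After byte 2 (0xC4): reg=0x9F
After byte 3 (0xEA): reg=0x4C
After byte 4 (0x81): reg=0x6D
After byte 5 (0xDA): reg=0x0C

Answer: 0x0C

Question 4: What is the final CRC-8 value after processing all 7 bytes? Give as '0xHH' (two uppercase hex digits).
After byte 1 (0x45): reg=0x2F
After byte 2 (0xC4): reg=0x9F
After byte 3 (0xEA): reg=0x4C
After byte 4 (0x81): reg=0x6D
After byte 5 (0xDA): reg=0x0C
After byte 6 (0x1E): reg=0x7E
After byte 7 (0x9D): reg=0xA7

Answer: 0xA7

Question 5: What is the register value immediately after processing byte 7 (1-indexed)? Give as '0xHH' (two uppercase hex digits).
After byte 1 (0x45): reg=0x2F
After byte 2 (0xC4): reg=0x9F
After byte 3 (0xEA): reg=0x4C
After byte 4 (0x81): reg=0x6D
After byte 5 (0xDA): reg=0x0C
After byte 6 (0x1E): reg=0x7E
After byte 7 (0x9D): reg=0xA7

Answer: 0xA7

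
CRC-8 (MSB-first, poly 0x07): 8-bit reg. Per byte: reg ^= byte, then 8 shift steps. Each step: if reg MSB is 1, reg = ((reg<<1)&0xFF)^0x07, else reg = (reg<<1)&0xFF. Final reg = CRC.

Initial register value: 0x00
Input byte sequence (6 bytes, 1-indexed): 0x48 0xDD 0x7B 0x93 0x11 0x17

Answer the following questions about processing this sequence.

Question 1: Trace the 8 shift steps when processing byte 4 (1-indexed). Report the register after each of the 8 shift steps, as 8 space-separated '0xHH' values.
Answer: 0xE2 0xC3 0x81 0x05 0x0A 0x14 0x28 0x50

Derivation:
After byte 1 (0x48): reg=0xFF
After byte 2 (0xDD): reg=0xEE
After byte 3 (0x7B): reg=0xE2
Register before byte 4: 0xE2
After XOR with byte 0x93: 0x71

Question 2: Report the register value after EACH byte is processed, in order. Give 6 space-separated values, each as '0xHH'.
0xFF 0xEE 0xE2 0x50 0xC0 0x2B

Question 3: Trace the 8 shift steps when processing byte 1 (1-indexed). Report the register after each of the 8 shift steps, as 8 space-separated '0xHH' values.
Register before byte 1: 0x00
After XOR with byte 0x48: 0x48

Answer: 0x90 0x27 0x4E 0x9C 0x3F 0x7E 0xFC 0xFF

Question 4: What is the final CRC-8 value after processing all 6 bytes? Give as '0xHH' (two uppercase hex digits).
After byte 1 (0x48): reg=0xFF
After byte 2 (0xDD): reg=0xEE
After byte 3 (0x7B): reg=0xE2
After byte 4 (0x93): reg=0x50
After byte 5 (0x11): reg=0xC0
After byte 6 (0x17): reg=0x2B

Answer: 0x2B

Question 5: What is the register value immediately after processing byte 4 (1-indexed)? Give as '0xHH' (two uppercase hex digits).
Answer: 0x50

Derivation:
After byte 1 (0x48): reg=0xFF
After byte 2 (0xDD): reg=0xEE
After byte 3 (0x7B): reg=0xE2
After byte 4 (0x93): reg=0x50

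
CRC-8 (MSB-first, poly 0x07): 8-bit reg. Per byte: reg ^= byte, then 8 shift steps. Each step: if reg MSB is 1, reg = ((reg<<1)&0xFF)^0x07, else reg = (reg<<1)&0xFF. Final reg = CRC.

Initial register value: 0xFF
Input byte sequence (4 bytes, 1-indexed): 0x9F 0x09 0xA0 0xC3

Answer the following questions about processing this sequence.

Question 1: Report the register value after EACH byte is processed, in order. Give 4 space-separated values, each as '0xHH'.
0x27 0xCA 0x11 0x30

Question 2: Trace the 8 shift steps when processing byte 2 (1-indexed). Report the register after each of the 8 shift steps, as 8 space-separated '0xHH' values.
After byte 1 (0x9F): reg=0x27
Register before byte 2: 0x27
After XOR with byte 0x09: 0x2E

Answer: 0x5C 0xB8 0x77 0xEE 0xDB 0xB1 0x65 0xCA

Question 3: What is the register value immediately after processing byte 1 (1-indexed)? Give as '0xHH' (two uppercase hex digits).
After byte 1 (0x9F): reg=0x27

Answer: 0x27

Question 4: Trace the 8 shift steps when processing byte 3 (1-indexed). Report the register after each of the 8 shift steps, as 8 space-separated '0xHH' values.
Answer: 0xD4 0xAF 0x59 0xB2 0x63 0xC6 0x8B 0x11

Derivation:
After byte 1 (0x9F): reg=0x27
After byte 2 (0x09): reg=0xCA
Register before byte 3: 0xCA
After XOR with byte 0xA0: 0x6A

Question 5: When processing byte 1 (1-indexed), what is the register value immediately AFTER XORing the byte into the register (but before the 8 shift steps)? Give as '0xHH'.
Register before byte 1: 0xFF
Byte 1: 0x9F
0xFF XOR 0x9F = 0x60

Answer: 0x60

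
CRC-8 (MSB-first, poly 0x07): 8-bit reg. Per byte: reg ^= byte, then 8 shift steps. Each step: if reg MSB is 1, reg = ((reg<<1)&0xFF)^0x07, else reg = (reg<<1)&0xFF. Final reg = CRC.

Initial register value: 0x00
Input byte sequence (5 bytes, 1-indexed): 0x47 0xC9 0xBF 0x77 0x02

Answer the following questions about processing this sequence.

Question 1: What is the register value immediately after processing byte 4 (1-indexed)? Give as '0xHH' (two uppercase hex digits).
After byte 1 (0x47): reg=0xD2
After byte 2 (0xC9): reg=0x41
After byte 3 (0xBF): reg=0xF4
After byte 4 (0x77): reg=0x80

Answer: 0x80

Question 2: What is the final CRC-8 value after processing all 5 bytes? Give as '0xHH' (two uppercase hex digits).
After byte 1 (0x47): reg=0xD2
After byte 2 (0xC9): reg=0x41
After byte 3 (0xBF): reg=0xF4
After byte 4 (0x77): reg=0x80
After byte 5 (0x02): reg=0x87

Answer: 0x87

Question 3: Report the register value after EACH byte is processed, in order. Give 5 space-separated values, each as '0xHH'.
0xD2 0x41 0xF4 0x80 0x87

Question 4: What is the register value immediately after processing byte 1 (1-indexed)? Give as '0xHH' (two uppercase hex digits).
Answer: 0xD2

Derivation:
After byte 1 (0x47): reg=0xD2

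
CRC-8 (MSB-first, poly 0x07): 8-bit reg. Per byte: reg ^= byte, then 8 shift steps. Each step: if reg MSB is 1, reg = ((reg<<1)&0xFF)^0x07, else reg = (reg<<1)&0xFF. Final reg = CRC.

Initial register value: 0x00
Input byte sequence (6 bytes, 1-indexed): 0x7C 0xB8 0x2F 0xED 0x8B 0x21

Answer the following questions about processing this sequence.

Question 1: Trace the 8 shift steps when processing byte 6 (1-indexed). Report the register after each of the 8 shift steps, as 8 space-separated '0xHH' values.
After byte 1 (0x7C): reg=0x73
After byte 2 (0xB8): reg=0x7F
After byte 3 (0x2F): reg=0xB7
After byte 4 (0xED): reg=0x81
After byte 5 (0x8B): reg=0x36
Register before byte 6: 0x36
After XOR with byte 0x21: 0x17

Answer: 0x2E 0x5C 0xB8 0x77 0xEE 0xDB 0xB1 0x65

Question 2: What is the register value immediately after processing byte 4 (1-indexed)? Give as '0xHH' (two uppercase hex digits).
Answer: 0x81

Derivation:
After byte 1 (0x7C): reg=0x73
After byte 2 (0xB8): reg=0x7F
After byte 3 (0x2F): reg=0xB7
After byte 4 (0xED): reg=0x81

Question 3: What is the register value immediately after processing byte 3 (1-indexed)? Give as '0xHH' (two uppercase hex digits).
After byte 1 (0x7C): reg=0x73
After byte 2 (0xB8): reg=0x7F
After byte 3 (0x2F): reg=0xB7

Answer: 0xB7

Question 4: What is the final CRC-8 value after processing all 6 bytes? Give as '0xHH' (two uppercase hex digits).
After byte 1 (0x7C): reg=0x73
After byte 2 (0xB8): reg=0x7F
After byte 3 (0x2F): reg=0xB7
After byte 4 (0xED): reg=0x81
After byte 5 (0x8B): reg=0x36
After byte 6 (0x21): reg=0x65

Answer: 0x65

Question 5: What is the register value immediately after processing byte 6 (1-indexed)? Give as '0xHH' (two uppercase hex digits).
Answer: 0x65

Derivation:
After byte 1 (0x7C): reg=0x73
After byte 2 (0xB8): reg=0x7F
After byte 3 (0x2F): reg=0xB7
After byte 4 (0xED): reg=0x81
After byte 5 (0x8B): reg=0x36
After byte 6 (0x21): reg=0x65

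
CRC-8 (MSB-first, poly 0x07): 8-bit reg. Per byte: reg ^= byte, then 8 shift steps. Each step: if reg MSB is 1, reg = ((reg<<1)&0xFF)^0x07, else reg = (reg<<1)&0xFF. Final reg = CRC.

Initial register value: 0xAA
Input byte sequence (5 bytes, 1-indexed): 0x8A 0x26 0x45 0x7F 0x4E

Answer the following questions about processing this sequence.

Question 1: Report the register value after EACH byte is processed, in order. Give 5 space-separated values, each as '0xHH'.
0xE0 0x5C 0x4F 0x90 0x14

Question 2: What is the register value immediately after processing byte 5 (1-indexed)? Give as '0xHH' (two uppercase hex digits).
Answer: 0x14

Derivation:
After byte 1 (0x8A): reg=0xE0
After byte 2 (0x26): reg=0x5C
After byte 3 (0x45): reg=0x4F
After byte 4 (0x7F): reg=0x90
After byte 5 (0x4E): reg=0x14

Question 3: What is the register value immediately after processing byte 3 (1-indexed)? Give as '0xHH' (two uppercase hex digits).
After byte 1 (0x8A): reg=0xE0
After byte 2 (0x26): reg=0x5C
After byte 3 (0x45): reg=0x4F

Answer: 0x4F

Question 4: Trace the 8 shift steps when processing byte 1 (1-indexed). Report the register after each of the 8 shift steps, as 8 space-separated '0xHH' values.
Register before byte 1: 0xAA
After XOR with byte 0x8A: 0x20

Answer: 0x40 0x80 0x07 0x0E 0x1C 0x38 0x70 0xE0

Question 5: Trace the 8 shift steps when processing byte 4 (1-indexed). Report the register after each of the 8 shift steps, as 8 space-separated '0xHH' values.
Answer: 0x60 0xC0 0x87 0x09 0x12 0x24 0x48 0x90

Derivation:
After byte 1 (0x8A): reg=0xE0
After byte 2 (0x26): reg=0x5C
After byte 3 (0x45): reg=0x4F
Register before byte 4: 0x4F
After XOR with byte 0x7F: 0x30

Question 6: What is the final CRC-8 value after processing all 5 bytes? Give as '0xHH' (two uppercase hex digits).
Answer: 0x14

Derivation:
After byte 1 (0x8A): reg=0xE0
After byte 2 (0x26): reg=0x5C
After byte 3 (0x45): reg=0x4F
After byte 4 (0x7F): reg=0x90
After byte 5 (0x4E): reg=0x14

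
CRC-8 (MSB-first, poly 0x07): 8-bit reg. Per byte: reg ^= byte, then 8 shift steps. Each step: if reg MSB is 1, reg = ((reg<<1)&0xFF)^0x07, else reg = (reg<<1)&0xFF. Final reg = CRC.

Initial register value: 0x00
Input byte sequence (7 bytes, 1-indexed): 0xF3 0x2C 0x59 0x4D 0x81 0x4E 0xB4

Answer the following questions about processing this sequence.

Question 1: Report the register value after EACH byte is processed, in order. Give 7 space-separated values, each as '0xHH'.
0xD7 0xEF 0x0B 0xD5 0xAB 0xB5 0x07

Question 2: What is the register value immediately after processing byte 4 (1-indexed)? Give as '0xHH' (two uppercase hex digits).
Answer: 0xD5

Derivation:
After byte 1 (0xF3): reg=0xD7
After byte 2 (0x2C): reg=0xEF
After byte 3 (0x59): reg=0x0B
After byte 4 (0x4D): reg=0xD5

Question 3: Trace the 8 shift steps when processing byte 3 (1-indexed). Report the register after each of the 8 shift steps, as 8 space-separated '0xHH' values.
After byte 1 (0xF3): reg=0xD7
After byte 2 (0x2C): reg=0xEF
Register before byte 3: 0xEF
After XOR with byte 0x59: 0xB6

Answer: 0x6B 0xD6 0xAB 0x51 0xA2 0x43 0x86 0x0B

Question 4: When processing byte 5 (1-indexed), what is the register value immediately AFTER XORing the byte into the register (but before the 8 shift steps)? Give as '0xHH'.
Answer: 0x54

Derivation:
Register before byte 5: 0xD5
Byte 5: 0x81
0xD5 XOR 0x81 = 0x54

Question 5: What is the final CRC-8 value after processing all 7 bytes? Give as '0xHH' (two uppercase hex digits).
Answer: 0x07

Derivation:
After byte 1 (0xF3): reg=0xD7
After byte 2 (0x2C): reg=0xEF
After byte 3 (0x59): reg=0x0B
After byte 4 (0x4D): reg=0xD5
After byte 5 (0x81): reg=0xAB
After byte 6 (0x4E): reg=0xB5
After byte 7 (0xB4): reg=0x07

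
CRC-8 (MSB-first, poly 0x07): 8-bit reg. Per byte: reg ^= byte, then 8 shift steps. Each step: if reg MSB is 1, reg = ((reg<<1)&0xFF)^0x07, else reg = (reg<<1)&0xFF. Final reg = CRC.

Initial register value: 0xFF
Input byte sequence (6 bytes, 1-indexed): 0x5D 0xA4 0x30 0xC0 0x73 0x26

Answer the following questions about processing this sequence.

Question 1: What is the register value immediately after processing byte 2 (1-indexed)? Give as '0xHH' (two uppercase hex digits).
Answer: 0x47

Derivation:
After byte 1 (0x5D): reg=0x67
After byte 2 (0xA4): reg=0x47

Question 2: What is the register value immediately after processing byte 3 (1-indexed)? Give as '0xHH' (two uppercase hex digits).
Answer: 0x42

Derivation:
After byte 1 (0x5D): reg=0x67
After byte 2 (0xA4): reg=0x47
After byte 3 (0x30): reg=0x42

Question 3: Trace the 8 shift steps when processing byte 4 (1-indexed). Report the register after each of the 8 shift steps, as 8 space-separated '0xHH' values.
Answer: 0x03 0x06 0x0C 0x18 0x30 0x60 0xC0 0x87

Derivation:
After byte 1 (0x5D): reg=0x67
After byte 2 (0xA4): reg=0x47
After byte 3 (0x30): reg=0x42
Register before byte 4: 0x42
After XOR with byte 0xC0: 0x82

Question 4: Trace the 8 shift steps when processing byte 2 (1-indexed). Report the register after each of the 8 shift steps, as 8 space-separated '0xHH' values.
After byte 1 (0x5D): reg=0x67
Register before byte 2: 0x67
After XOR with byte 0xA4: 0xC3

Answer: 0x81 0x05 0x0A 0x14 0x28 0x50 0xA0 0x47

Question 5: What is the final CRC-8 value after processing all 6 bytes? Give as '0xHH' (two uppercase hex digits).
After byte 1 (0x5D): reg=0x67
After byte 2 (0xA4): reg=0x47
After byte 3 (0x30): reg=0x42
After byte 4 (0xC0): reg=0x87
After byte 5 (0x73): reg=0xC2
After byte 6 (0x26): reg=0xB2

Answer: 0xB2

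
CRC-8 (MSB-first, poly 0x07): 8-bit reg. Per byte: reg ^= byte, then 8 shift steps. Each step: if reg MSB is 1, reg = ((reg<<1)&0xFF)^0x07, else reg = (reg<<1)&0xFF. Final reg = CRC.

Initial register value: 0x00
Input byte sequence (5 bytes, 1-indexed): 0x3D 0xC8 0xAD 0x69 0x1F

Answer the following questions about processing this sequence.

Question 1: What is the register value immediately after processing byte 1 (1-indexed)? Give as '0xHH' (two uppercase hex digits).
After byte 1 (0x3D): reg=0xB3

Answer: 0xB3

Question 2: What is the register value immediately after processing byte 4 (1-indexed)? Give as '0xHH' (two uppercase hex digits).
Answer: 0x62

Derivation:
After byte 1 (0x3D): reg=0xB3
After byte 2 (0xC8): reg=0x66
After byte 3 (0xAD): reg=0x7F
After byte 4 (0x69): reg=0x62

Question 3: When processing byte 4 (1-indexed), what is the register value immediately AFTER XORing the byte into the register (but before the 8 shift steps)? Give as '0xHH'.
Answer: 0x16

Derivation:
Register before byte 4: 0x7F
Byte 4: 0x69
0x7F XOR 0x69 = 0x16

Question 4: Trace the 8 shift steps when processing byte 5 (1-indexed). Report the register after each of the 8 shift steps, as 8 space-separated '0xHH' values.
Answer: 0xFA 0xF3 0xE1 0xC5 0x8D 0x1D 0x3A 0x74

Derivation:
After byte 1 (0x3D): reg=0xB3
After byte 2 (0xC8): reg=0x66
After byte 3 (0xAD): reg=0x7F
After byte 4 (0x69): reg=0x62
Register before byte 5: 0x62
After XOR with byte 0x1F: 0x7D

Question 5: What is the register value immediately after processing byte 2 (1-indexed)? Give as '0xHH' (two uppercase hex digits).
After byte 1 (0x3D): reg=0xB3
After byte 2 (0xC8): reg=0x66

Answer: 0x66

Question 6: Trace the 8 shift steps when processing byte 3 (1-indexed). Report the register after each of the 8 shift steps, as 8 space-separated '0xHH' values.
Answer: 0x91 0x25 0x4A 0x94 0x2F 0x5E 0xBC 0x7F

Derivation:
After byte 1 (0x3D): reg=0xB3
After byte 2 (0xC8): reg=0x66
Register before byte 3: 0x66
After XOR with byte 0xAD: 0xCB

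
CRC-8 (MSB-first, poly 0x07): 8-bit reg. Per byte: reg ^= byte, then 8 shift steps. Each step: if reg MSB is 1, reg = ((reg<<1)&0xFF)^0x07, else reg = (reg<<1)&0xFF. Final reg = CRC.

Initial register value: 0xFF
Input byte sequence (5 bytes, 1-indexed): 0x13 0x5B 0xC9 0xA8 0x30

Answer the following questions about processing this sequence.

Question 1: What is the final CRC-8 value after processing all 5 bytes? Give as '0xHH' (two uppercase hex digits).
After byte 1 (0x13): reg=0x8A
After byte 2 (0x5B): reg=0x39
After byte 3 (0xC9): reg=0xDE
After byte 4 (0xA8): reg=0x45
After byte 5 (0x30): reg=0x4C

Answer: 0x4C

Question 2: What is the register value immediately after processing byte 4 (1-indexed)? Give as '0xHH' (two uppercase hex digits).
Answer: 0x45

Derivation:
After byte 1 (0x13): reg=0x8A
After byte 2 (0x5B): reg=0x39
After byte 3 (0xC9): reg=0xDE
After byte 4 (0xA8): reg=0x45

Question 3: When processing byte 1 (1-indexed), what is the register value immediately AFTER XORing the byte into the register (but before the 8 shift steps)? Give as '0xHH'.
Answer: 0xEC

Derivation:
Register before byte 1: 0xFF
Byte 1: 0x13
0xFF XOR 0x13 = 0xEC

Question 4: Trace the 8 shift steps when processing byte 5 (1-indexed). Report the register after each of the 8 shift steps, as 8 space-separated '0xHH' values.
After byte 1 (0x13): reg=0x8A
After byte 2 (0x5B): reg=0x39
After byte 3 (0xC9): reg=0xDE
After byte 4 (0xA8): reg=0x45
Register before byte 5: 0x45
After XOR with byte 0x30: 0x75

Answer: 0xEA 0xD3 0xA1 0x45 0x8A 0x13 0x26 0x4C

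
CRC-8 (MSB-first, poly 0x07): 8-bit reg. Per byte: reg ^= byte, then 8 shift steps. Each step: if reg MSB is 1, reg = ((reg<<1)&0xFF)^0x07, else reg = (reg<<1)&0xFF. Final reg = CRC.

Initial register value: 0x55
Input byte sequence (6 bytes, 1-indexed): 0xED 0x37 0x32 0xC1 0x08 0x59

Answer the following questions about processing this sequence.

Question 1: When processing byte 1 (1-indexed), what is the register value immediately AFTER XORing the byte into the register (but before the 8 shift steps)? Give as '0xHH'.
Register before byte 1: 0x55
Byte 1: 0xED
0x55 XOR 0xED = 0xB8

Answer: 0xB8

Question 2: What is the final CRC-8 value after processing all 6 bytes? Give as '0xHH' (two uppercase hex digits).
Answer: 0x3A

Derivation:
After byte 1 (0xED): reg=0x21
After byte 2 (0x37): reg=0x62
After byte 3 (0x32): reg=0xB7
After byte 4 (0xC1): reg=0x45
After byte 5 (0x08): reg=0xE4
After byte 6 (0x59): reg=0x3A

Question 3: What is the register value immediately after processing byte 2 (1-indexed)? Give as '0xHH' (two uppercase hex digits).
Answer: 0x62

Derivation:
After byte 1 (0xED): reg=0x21
After byte 2 (0x37): reg=0x62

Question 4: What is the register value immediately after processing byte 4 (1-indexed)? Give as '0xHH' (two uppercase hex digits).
After byte 1 (0xED): reg=0x21
After byte 2 (0x37): reg=0x62
After byte 3 (0x32): reg=0xB7
After byte 4 (0xC1): reg=0x45

Answer: 0x45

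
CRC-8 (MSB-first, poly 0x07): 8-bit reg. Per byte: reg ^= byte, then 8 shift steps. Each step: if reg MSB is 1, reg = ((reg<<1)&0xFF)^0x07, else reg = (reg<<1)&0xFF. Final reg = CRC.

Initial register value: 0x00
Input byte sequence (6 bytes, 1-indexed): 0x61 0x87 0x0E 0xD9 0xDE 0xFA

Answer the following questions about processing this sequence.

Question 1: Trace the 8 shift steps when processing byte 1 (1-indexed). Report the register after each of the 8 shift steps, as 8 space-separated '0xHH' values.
Answer: 0xC2 0x83 0x01 0x02 0x04 0x08 0x10 0x20

Derivation:
Register before byte 1: 0x00
After XOR with byte 0x61: 0x61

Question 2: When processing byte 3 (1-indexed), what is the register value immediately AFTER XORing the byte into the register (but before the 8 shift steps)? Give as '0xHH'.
Answer: 0x72

Derivation:
Register before byte 3: 0x7C
Byte 3: 0x0E
0x7C XOR 0x0E = 0x72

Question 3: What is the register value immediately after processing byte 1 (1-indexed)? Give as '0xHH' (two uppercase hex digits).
Answer: 0x20

Derivation:
After byte 1 (0x61): reg=0x20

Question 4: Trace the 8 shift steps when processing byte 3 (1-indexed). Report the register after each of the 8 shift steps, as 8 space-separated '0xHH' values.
After byte 1 (0x61): reg=0x20
After byte 2 (0x87): reg=0x7C
Register before byte 3: 0x7C
After XOR with byte 0x0E: 0x72

Answer: 0xE4 0xCF 0x99 0x35 0x6A 0xD4 0xAF 0x59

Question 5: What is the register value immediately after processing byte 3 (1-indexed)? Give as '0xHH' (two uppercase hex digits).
After byte 1 (0x61): reg=0x20
After byte 2 (0x87): reg=0x7C
After byte 3 (0x0E): reg=0x59

Answer: 0x59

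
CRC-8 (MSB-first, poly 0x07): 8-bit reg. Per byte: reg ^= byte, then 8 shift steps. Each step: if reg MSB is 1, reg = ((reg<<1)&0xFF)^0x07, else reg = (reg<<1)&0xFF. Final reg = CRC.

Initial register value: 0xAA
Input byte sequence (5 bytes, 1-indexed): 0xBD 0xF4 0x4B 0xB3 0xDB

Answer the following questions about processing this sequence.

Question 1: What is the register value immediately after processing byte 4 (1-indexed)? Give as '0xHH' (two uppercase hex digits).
Answer: 0x1E

Derivation:
After byte 1 (0xBD): reg=0x65
After byte 2 (0xF4): reg=0xFE
After byte 3 (0x4B): reg=0x02
After byte 4 (0xB3): reg=0x1E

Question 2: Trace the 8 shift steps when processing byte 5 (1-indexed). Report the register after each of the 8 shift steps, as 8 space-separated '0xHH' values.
Answer: 0x8D 0x1D 0x3A 0x74 0xE8 0xD7 0xA9 0x55

Derivation:
After byte 1 (0xBD): reg=0x65
After byte 2 (0xF4): reg=0xFE
After byte 3 (0x4B): reg=0x02
After byte 4 (0xB3): reg=0x1E
Register before byte 5: 0x1E
After XOR with byte 0xDB: 0xC5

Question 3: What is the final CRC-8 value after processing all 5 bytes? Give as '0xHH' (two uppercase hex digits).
After byte 1 (0xBD): reg=0x65
After byte 2 (0xF4): reg=0xFE
After byte 3 (0x4B): reg=0x02
After byte 4 (0xB3): reg=0x1E
After byte 5 (0xDB): reg=0x55

Answer: 0x55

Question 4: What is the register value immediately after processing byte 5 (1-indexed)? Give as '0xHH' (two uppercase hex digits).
After byte 1 (0xBD): reg=0x65
After byte 2 (0xF4): reg=0xFE
After byte 3 (0x4B): reg=0x02
After byte 4 (0xB3): reg=0x1E
After byte 5 (0xDB): reg=0x55

Answer: 0x55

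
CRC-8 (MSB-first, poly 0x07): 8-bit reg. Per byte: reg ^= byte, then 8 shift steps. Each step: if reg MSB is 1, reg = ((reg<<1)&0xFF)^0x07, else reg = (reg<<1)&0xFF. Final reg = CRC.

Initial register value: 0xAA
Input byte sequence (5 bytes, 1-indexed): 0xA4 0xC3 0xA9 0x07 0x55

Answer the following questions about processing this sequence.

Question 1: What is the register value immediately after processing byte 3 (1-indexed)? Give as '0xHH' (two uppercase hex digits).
After byte 1 (0xA4): reg=0x2A
After byte 2 (0xC3): reg=0x91
After byte 3 (0xA9): reg=0xA8

Answer: 0xA8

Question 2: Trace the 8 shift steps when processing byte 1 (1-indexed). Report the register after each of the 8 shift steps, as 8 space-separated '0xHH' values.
Answer: 0x1C 0x38 0x70 0xE0 0xC7 0x89 0x15 0x2A

Derivation:
Register before byte 1: 0xAA
After XOR with byte 0xA4: 0x0E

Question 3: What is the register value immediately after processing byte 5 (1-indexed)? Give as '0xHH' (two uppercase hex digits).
Answer: 0x77

Derivation:
After byte 1 (0xA4): reg=0x2A
After byte 2 (0xC3): reg=0x91
After byte 3 (0xA9): reg=0xA8
After byte 4 (0x07): reg=0x44
After byte 5 (0x55): reg=0x77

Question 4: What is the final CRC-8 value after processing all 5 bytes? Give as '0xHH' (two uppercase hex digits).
After byte 1 (0xA4): reg=0x2A
After byte 2 (0xC3): reg=0x91
After byte 3 (0xA9): reg=0xA8
After byte 4 (0x07): reg=0x44
After byte 5 (0x55): reg=0x77

Answer: 0x77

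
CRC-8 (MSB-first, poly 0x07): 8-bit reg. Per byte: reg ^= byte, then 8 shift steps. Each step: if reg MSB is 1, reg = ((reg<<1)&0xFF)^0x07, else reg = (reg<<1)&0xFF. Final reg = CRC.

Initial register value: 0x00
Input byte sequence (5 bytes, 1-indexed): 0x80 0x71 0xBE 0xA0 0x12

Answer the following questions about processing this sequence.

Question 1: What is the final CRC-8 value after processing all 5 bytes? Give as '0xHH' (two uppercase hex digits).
Answer: 0x13

Derivation:
After byte 1 (0x80): reg=0x89
After byte 2 (0x71): reg=0xE6
After byte 3 (0xBE): reg=0x8F
After byte 4 (0xA0): reg=0xCD
After byte 5 (0x12): reg=0x13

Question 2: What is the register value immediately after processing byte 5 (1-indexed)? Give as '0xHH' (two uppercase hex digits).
After byte 1 (0x80): reg=0x89
After byte 2 (0x71): reg=0xE6
After byte 3 (0xBE): reg=0x8F
After byte 4 (0xA0): reg=0xCD
After byte 5 (0x12): reg=0x13

Answer: 0x13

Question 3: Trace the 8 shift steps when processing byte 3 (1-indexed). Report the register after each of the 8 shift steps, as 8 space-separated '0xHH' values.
Answer: 0xB0 0x67 0xCE 0x9B 0x31 0x62 0xC4 0x8F

Derivation:
After byte 1 (0x80): reg=0x89
After byte 2 (0x71): reg=0xE6
Register before byte 3: 0xE6
After XOR with byte 0xBE: 0x58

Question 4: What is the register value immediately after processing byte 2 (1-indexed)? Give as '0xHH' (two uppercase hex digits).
Answer: 0xE6

Derivation:
After byte 1 (0x80): reg=0x89
After byte 2 (0x71): reg=0xE6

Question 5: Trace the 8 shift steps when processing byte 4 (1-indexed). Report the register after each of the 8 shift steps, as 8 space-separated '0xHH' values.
After byte 1 (0x80): reg=0x89
After byte 2 (0x71): reg=0xE6
After byte 3 (0xBE): reg=0x8F
Register before byte 4: 0x8F
After XOR with byte 0xA0: 0x2F

Answer: 0x5E 0xBC 0x7F 0xFE 0xFB 0xF1 0xE5 0xCD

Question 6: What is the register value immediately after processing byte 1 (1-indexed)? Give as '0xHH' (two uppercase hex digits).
Answer: 0x89

Derivation:
After byte 1 (0x80): reg=0x89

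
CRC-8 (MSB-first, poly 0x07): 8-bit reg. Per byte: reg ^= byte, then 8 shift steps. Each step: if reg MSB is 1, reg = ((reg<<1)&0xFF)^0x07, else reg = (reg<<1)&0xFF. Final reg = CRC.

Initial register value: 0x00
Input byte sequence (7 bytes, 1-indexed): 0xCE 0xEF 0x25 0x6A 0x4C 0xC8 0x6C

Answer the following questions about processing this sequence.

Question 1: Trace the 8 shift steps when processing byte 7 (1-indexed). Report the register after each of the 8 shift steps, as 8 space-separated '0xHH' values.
Answer: 0xAE 0x5B 0xB6 0x6B 0xD6 0xAB 0x51 0xA2

Derivation:
After byte 1 (0xCE): reg=0x64
After byte 2 (0xEF): reg=0xB8
After byte 3 (0x25): reg=0xDA
After byte 4 (0x6A): reg=0x19
After byte 5 (0x4C): reg=0xAC
After byte 6 (0xC8): reg=0x3B
Register before byte 7: 0x3B
After XOR with byte 0x6C: 0x57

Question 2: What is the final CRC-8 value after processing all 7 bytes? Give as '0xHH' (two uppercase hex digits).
Answer: 0xA2

Derivation:
After byte 1 (0xCE): reg=0x64
After byte 2 (0xEF): reg=0xB8
After byte 3 (0x25): reg=0xDA
After byte 4 (0x6A): reg=0x19
After byte 5 (0x4C): reg=0xAC
After byte 6 (0xC8): reg=0x3B
After byte 7 (0x6C): reg=0xA2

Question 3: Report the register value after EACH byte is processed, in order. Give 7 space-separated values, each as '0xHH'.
0x64 0xB8 0xDA 0x19 0xAC 0x3B 0xA2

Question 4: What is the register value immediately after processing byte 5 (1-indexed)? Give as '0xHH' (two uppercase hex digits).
After byte 1 (0xCE): reg=0x64
After byte 2 (0xEF): reg=0xB8
After byte 3 (0x25): reg=0xDA
After byte 4 (0x6A): reg=0x19
After byte 5 (0x4C): reg=0xAC

Answer: 0xAC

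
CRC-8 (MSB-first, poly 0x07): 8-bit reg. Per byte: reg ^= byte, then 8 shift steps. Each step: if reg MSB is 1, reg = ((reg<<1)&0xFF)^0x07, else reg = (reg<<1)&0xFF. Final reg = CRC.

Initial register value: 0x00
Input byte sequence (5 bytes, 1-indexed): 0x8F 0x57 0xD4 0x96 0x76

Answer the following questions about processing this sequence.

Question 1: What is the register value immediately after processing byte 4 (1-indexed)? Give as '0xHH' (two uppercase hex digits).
After byte 1 (0x8F): reg=0xA4
After byte 2 (0x57): reg=0xD7
After byte 3 (0xD4): reg=0x09
After byte 4 (0x96): reg=0xD4

Answer: 0xD4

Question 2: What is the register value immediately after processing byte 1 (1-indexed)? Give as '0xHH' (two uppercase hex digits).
After byte 1 (0x8F): reg=0xA4

Answer: 0xA4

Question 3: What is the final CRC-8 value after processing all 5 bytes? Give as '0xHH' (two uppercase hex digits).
After byte 1 (0x8F): reg=0xA4
After byte 2 (0x57): reg=0xD7
After byte 3 (0xD4): reg=0x09
After byte 4 (0x96): reg=0xD4
After byte 5 (0x76): reg=0x67

Answer: 0x67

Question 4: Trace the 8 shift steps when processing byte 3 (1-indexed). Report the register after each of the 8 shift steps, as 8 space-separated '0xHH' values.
Answer: 0x06 0x0C 0x18 0x30 0x60 0xC0 0x87 0x09

Derivation:
After byte 1 (0x8F): reg=0xA4
After byte 2 (0x57): reg=0xD7
Register before byte 3: 0xD7
After XOR with byte 0xD4: 0x03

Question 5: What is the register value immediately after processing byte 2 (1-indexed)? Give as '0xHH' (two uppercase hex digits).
After byte 1 (0x8F): reg=0xA4
After byte 2 (0x57): reg=0xD7

Answer: 0xD7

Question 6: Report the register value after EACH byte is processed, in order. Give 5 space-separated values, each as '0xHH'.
0xA4 0xD7 0x09 0xD4 0x67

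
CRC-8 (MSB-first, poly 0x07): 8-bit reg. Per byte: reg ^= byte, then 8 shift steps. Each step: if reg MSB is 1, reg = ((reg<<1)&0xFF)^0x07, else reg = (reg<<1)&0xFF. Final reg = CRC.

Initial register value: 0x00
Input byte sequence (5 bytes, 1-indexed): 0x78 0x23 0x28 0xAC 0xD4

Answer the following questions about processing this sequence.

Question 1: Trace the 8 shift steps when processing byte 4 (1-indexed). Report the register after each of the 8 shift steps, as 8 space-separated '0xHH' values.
After byte 1 (0x78): reg=0x6F
After byte 2 (0x23): reg=0xE3
After byte 3 (0x28): reg=0x7F
Register before byte 4: 0x7F
After XOR with byte 0xAC: 0xD3

Answer: 0xA1 0x45 0x8A 0x13 0x26 0x4C 0x98 0x37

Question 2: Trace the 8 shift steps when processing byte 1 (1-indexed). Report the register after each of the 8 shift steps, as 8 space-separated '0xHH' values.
Answer: 0xF0 0xE7 0xC9 0x95 0x2D 0x5A 0xB4 0x6F

Derivation:
Register before byte 1: 0x00
After XOR with byte 0x78: 0x78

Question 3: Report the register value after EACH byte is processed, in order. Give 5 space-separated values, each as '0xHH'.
0x6F 0xE3 0x7F 0x37 0xA7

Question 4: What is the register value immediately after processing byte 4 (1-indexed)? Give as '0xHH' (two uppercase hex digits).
After byte 1 (0x78): reg=0x6F
After byte 2 (0x23): reg=0xE3
After byte 3 (0x28): reg=0x7F
After byte 4 (0xAC): reg=0x37

Answer: 0x37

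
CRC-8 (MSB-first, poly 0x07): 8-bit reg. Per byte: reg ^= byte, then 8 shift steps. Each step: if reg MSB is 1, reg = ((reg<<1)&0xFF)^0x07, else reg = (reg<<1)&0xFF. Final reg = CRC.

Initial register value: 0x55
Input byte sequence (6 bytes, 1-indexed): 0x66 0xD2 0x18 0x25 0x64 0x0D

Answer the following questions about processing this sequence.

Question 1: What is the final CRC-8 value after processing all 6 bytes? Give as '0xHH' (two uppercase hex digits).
Answer: 0xA1

Derivation:
After byte 1 (0x66): reg=0x99
After byte 2 (0xD2): reg=0xF6
After byte 3 (0x18): reg=0x84
After byte 4 (0x25): reg=0x6E
After byte 5 (0x64): reg=0x36
After byte 6 (0x0D): reg=0xA1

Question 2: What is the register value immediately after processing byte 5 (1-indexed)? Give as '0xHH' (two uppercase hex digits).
After byte 1 (0x66): reg=0x99
After byte 2 (0xD2): reg=0xF6
After byte 3 (0x18): reg=0x84
After byte 4 (0x25): reg=0x6E
After byte 5 (0x64): reg=0x36

Answer: 0x36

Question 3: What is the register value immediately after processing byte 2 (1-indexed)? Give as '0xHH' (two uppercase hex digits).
Answer: 0xF6

Derivation:
After byte 1 (0x66): reg=0x99
After byte 2 (0xD2): reg=0xF6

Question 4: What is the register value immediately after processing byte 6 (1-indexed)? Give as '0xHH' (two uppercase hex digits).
Answer: 0xA1

Derivation:
After byte 1 (0x66): reg=0x99
After byte 2 (0xD2): reg=0xF6
After byte 3 (0x18): reg=0x84
After byte 4 (0x25): reg=0x6E
After byte 5 (0x64): reg=0x36
After byte 6 (0x0D): reg=0xA1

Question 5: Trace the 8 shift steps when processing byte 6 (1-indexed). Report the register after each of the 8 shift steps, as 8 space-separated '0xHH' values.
Answer: 0x76 0xEC 0xDF 0xB9 0x75 0xEA 0xD3 0xA1

Derivation:
After byte 1 (0x66): reg=0x99
After byte 2 (0xD2): reg=0xF6
After byte 3 (0x18): reg=0x84
After byte 4 (0x25): reg=0x6E
After byte 5 (0x64): reg=0x36
Register before byte 6: 0x36
After XOR with byte 0x0D: 0x3B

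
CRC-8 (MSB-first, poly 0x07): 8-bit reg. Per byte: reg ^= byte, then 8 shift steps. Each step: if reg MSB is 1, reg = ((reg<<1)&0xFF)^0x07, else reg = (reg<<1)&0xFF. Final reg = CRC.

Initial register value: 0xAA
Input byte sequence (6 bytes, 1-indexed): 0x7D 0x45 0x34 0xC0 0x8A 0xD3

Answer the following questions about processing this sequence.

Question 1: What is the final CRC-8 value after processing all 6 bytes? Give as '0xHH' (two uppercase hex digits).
Answer: 0x81

Derivation:
After byte 1 (0x7D): reg=0x2B
After byte 2 (0x45): reg=0x0D
After byte 3 (0x34): reg=0xAF
After byte 4 (0xC0): reg=0x0A
After byte 5 (0x8A): reg=0x89
After byte 6 (0xD3): reg=0x81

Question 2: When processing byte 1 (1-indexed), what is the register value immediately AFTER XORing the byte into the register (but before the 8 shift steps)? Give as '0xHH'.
Register before byte 1: 0xAA
Byte 1: 0x7D
0xAA XOR 0x7D = 0xD7

Answer: 0xD7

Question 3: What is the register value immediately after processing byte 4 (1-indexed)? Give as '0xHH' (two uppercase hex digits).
After byte 1 (0x7D): reg=0x2B
After byte 2 (0x45): reg=0x0D
After byte 3 (0x34): reg=0xAF
After byte 4 (0xC0): reg=0x0A

Answer: 0x0A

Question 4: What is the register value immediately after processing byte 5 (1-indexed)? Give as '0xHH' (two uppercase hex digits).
After byte 1 (0x7D): reg=0x2B
After byte 2 (0x45): reg=0x0D
After byte 3 (0x34): reg=0xAF
After byte 4 (0xC0): reg=0x0A
After byte 5 (0x8A): reg=0x89

Answer: 0x89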